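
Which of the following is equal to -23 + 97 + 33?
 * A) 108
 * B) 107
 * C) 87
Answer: B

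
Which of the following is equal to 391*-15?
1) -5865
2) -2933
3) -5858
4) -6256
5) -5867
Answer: 1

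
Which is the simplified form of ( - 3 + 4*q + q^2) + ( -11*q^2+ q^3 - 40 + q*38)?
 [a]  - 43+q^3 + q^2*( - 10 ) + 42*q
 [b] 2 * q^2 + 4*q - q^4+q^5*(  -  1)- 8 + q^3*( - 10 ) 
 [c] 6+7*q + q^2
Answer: a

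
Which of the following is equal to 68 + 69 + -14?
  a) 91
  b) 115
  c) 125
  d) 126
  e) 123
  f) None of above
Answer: e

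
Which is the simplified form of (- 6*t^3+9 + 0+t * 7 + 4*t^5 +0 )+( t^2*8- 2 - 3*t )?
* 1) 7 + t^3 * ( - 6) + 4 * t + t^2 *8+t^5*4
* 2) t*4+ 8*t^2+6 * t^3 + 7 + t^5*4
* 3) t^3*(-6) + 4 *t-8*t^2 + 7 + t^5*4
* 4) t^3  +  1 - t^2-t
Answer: 1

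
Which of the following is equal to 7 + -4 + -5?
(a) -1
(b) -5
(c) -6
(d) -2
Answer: d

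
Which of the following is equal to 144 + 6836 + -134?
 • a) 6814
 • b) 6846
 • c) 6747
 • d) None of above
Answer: b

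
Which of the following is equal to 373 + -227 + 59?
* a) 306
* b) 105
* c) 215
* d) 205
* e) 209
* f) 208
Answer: d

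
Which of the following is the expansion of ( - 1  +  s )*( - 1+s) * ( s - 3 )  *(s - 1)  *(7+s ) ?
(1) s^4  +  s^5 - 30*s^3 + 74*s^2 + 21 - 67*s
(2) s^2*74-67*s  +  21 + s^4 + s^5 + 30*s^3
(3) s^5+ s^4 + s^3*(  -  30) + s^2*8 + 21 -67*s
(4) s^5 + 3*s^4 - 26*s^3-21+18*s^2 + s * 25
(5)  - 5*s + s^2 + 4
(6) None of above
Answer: 1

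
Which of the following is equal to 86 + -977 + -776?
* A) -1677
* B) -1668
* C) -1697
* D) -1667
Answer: D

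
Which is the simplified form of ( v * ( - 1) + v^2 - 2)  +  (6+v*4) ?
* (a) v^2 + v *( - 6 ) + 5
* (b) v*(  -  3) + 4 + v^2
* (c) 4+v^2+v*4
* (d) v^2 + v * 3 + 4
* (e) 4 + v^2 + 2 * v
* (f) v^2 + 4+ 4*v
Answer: d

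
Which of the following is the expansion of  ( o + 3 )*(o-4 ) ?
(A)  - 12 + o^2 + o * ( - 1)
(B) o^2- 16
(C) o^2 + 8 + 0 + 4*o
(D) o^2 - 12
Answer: A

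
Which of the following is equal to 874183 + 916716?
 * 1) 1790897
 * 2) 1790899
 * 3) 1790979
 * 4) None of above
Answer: 2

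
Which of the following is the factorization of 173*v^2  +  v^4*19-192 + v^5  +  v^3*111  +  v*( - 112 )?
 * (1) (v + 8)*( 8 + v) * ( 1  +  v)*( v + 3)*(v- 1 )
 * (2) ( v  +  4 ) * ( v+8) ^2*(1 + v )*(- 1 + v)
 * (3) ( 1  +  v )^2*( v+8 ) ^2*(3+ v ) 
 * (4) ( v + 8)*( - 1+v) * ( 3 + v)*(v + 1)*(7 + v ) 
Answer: 1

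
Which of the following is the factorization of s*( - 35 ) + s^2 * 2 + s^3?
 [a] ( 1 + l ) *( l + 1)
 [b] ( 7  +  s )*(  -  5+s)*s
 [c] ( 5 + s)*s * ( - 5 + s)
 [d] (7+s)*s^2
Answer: b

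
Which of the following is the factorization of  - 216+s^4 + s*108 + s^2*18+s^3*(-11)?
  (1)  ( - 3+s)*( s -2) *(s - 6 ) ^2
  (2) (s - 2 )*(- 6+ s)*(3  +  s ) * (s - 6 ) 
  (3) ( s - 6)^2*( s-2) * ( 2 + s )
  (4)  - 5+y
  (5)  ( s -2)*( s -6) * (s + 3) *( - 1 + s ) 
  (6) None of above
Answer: 2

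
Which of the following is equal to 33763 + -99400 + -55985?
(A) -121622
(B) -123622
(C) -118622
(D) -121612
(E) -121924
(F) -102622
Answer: A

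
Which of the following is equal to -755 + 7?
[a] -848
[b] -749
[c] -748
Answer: c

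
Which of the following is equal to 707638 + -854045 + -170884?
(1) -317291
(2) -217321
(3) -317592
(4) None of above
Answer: 1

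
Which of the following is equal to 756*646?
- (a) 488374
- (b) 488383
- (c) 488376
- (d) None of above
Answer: c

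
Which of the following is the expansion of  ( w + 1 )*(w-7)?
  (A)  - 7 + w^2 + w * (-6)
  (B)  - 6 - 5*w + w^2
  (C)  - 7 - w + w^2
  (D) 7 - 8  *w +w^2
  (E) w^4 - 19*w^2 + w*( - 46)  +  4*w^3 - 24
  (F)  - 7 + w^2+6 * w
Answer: A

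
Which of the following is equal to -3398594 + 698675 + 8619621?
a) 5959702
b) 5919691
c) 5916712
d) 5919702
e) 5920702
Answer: d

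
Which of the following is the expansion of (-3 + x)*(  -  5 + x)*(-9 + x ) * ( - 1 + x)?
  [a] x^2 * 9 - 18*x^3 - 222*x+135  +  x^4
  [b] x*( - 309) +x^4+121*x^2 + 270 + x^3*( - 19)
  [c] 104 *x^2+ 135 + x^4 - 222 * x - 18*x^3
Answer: c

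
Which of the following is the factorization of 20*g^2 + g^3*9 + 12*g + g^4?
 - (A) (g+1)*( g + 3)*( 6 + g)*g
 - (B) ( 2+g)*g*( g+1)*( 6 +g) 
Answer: B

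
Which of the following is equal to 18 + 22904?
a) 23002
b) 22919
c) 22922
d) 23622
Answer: c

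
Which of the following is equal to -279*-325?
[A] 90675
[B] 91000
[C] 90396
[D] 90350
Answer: A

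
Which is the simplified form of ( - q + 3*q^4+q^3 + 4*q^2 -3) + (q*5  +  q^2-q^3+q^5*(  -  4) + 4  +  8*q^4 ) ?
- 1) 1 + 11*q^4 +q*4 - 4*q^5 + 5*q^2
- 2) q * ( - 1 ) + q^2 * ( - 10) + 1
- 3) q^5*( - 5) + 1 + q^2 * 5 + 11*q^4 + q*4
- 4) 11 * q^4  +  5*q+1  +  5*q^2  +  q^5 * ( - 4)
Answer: 1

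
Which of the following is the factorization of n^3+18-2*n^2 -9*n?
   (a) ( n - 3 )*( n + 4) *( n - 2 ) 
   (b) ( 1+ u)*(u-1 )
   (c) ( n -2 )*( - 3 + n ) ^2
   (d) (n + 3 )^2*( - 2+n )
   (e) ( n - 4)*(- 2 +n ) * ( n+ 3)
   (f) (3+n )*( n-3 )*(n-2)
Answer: f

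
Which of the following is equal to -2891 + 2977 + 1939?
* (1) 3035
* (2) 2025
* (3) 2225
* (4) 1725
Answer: 2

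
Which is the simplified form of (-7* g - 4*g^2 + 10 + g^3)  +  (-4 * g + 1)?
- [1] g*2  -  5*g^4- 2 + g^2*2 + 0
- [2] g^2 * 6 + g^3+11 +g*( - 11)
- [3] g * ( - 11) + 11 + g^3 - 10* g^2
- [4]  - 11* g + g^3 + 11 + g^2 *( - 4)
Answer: 4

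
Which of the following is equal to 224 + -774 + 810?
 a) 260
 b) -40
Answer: a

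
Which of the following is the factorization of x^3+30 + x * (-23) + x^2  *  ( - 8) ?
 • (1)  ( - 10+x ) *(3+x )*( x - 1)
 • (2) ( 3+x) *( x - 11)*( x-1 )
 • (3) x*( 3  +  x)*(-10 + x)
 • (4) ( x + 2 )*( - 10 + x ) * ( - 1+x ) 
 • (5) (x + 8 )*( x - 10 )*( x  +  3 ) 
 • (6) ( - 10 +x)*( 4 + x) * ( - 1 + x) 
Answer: 1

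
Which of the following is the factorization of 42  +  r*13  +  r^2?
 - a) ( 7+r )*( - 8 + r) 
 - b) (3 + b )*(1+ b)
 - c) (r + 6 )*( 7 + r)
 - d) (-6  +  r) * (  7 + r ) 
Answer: c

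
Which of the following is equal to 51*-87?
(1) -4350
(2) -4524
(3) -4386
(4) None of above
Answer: 4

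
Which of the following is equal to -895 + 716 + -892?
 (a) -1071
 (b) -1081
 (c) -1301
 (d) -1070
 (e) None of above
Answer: a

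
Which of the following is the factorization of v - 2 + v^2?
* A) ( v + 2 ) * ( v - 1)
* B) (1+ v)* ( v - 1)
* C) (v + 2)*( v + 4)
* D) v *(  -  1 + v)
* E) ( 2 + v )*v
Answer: A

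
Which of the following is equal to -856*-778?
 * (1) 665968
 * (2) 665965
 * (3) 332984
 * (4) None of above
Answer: 1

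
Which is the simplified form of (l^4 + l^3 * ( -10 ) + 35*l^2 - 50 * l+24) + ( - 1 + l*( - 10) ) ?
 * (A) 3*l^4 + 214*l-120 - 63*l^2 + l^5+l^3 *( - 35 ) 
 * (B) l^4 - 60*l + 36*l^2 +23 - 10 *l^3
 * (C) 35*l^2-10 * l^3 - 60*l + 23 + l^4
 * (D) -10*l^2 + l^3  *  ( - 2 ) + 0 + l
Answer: C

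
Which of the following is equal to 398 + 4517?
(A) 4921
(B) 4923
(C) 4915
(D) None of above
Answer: C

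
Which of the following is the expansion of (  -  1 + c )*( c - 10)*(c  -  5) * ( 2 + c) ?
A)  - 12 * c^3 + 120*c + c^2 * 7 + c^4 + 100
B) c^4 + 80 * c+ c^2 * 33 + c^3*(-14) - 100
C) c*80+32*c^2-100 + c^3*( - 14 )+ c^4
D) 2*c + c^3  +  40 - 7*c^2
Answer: B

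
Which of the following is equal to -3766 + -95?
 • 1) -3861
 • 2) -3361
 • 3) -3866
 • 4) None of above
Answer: 1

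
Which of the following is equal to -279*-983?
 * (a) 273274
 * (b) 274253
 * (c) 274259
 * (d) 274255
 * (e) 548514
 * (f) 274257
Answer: f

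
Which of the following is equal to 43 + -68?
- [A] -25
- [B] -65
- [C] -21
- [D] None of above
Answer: A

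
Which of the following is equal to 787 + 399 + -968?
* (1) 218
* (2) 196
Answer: 1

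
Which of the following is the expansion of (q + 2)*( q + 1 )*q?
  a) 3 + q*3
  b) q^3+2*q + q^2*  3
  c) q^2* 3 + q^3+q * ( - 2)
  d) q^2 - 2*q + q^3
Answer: b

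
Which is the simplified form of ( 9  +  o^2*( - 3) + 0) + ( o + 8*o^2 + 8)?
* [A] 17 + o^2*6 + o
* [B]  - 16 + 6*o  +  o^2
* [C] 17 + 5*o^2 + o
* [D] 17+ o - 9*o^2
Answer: C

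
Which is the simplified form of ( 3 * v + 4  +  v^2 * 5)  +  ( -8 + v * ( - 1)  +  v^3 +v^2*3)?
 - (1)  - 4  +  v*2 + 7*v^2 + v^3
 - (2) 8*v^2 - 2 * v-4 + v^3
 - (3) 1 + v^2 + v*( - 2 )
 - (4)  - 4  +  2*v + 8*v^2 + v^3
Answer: 4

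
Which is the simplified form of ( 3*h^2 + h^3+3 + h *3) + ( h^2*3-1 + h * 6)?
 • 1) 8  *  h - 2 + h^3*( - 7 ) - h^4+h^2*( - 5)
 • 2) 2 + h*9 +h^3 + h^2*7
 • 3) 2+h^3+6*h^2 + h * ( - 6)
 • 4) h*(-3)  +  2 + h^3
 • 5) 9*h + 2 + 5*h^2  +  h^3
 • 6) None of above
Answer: 6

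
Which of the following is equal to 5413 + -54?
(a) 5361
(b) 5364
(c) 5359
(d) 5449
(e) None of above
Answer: c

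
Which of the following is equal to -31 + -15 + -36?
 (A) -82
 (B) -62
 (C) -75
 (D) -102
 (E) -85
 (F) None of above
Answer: A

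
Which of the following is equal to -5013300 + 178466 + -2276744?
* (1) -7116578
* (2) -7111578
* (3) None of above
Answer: 2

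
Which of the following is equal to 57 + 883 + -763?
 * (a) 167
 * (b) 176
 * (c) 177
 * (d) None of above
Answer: c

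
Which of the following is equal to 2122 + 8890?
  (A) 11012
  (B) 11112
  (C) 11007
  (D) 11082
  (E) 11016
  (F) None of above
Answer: A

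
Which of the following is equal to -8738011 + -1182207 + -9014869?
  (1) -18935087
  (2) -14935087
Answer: 1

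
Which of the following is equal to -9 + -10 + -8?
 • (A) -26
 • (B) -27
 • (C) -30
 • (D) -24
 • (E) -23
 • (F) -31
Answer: B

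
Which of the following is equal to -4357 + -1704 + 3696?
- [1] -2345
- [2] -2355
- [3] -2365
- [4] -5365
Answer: 3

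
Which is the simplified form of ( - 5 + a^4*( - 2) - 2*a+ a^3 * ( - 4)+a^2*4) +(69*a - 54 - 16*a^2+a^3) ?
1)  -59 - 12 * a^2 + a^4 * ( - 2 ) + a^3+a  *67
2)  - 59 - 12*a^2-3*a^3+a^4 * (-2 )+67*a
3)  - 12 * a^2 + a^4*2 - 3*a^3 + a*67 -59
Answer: 2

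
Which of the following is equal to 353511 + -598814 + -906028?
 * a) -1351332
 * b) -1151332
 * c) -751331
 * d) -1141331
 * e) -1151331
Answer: e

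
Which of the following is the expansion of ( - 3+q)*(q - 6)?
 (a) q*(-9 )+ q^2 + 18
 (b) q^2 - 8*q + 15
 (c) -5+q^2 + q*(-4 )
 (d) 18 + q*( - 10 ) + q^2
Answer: a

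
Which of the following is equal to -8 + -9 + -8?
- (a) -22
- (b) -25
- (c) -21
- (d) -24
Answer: b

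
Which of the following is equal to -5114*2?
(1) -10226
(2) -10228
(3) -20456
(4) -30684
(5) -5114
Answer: 2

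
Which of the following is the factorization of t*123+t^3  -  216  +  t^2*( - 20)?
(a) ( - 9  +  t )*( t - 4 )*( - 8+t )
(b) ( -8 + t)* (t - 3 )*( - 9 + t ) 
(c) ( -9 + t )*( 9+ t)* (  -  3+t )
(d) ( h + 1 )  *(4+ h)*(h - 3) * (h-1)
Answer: b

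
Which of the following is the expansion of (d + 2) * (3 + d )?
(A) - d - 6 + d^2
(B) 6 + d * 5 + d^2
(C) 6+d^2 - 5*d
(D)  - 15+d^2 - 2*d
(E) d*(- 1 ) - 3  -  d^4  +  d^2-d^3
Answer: B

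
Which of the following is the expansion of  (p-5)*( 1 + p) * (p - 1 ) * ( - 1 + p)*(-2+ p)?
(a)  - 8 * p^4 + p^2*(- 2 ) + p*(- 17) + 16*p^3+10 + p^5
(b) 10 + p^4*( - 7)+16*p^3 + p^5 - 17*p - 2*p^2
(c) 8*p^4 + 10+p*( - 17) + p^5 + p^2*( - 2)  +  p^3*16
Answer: a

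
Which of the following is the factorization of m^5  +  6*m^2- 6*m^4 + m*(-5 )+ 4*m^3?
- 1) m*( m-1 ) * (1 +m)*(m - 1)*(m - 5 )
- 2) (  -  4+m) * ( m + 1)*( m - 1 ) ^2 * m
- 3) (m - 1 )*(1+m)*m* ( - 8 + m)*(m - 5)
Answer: 1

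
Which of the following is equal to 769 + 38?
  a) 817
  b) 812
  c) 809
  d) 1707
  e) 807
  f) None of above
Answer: e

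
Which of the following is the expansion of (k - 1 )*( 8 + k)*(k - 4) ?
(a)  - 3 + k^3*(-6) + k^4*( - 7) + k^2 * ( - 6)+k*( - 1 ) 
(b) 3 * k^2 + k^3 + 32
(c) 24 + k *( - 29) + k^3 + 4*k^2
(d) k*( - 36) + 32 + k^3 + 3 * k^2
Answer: d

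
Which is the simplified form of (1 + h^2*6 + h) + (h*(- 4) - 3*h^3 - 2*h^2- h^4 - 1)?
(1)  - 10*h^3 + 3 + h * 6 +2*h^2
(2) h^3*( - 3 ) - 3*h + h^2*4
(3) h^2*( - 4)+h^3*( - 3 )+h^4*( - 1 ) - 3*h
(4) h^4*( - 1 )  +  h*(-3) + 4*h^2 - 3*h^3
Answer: 4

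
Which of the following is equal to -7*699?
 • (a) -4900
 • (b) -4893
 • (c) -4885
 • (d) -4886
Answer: b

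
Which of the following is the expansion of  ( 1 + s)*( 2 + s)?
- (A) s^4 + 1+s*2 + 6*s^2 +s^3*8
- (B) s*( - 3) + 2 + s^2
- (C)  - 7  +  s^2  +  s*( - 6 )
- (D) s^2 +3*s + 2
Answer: D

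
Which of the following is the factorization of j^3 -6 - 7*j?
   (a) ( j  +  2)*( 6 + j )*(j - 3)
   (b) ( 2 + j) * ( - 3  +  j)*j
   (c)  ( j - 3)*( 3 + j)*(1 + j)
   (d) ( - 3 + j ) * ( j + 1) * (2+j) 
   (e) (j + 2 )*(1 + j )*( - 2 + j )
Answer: d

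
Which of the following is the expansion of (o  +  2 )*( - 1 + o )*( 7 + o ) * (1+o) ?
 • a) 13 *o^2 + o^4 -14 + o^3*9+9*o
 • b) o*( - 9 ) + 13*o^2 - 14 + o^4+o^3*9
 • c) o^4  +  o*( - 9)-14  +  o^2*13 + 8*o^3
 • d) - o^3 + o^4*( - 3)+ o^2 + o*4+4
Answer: b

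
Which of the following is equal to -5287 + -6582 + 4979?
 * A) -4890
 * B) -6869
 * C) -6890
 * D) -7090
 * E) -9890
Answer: C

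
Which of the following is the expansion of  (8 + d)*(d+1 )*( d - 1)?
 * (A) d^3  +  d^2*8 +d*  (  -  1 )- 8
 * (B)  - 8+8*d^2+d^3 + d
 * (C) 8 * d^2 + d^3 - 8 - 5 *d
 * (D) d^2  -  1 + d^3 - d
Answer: A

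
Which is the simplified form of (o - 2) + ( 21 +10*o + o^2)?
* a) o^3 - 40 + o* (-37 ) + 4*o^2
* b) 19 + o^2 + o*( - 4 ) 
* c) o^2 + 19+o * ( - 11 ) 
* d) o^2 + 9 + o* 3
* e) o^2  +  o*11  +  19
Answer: e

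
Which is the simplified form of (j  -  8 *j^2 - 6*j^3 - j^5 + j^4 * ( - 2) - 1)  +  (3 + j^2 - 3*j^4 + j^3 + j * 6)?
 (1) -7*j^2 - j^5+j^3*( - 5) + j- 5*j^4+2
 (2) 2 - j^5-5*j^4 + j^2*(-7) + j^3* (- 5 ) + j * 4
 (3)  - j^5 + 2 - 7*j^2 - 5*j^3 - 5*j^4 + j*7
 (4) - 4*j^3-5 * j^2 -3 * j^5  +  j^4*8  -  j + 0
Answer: 3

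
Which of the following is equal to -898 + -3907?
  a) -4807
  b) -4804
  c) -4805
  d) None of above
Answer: c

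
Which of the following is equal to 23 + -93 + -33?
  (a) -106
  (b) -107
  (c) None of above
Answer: c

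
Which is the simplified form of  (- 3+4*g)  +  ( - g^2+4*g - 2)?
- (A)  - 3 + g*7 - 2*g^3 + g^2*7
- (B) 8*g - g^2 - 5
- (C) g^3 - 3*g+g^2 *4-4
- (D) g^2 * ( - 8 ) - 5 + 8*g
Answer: B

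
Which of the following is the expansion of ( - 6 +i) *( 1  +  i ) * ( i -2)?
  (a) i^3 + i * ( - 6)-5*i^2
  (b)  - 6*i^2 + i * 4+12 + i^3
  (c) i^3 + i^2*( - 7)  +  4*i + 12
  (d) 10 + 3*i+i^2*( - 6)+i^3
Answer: c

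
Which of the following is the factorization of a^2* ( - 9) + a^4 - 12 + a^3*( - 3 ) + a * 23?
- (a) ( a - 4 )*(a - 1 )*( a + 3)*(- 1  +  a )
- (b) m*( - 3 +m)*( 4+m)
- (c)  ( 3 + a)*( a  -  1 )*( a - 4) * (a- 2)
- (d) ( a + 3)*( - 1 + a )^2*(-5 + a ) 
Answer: a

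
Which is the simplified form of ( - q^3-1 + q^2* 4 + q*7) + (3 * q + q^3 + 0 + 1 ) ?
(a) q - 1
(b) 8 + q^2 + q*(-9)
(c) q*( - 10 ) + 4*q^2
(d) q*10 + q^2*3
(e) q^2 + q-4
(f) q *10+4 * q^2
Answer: f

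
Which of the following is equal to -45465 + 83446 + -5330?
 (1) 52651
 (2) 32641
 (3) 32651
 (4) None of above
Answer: 3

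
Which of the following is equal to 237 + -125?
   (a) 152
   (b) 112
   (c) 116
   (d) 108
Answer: b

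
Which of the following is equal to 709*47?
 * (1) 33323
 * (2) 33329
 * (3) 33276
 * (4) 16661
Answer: 1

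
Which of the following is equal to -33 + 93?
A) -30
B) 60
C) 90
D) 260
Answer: B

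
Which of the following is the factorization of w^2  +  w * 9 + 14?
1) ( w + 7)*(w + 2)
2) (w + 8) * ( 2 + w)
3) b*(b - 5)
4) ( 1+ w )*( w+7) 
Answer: 1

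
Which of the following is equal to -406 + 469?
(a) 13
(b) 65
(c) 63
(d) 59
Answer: c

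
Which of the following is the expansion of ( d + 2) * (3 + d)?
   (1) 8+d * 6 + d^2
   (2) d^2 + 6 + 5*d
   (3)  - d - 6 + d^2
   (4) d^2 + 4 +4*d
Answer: 2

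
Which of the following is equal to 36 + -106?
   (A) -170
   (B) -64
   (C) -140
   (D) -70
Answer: D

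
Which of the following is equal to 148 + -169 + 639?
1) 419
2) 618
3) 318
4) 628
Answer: 2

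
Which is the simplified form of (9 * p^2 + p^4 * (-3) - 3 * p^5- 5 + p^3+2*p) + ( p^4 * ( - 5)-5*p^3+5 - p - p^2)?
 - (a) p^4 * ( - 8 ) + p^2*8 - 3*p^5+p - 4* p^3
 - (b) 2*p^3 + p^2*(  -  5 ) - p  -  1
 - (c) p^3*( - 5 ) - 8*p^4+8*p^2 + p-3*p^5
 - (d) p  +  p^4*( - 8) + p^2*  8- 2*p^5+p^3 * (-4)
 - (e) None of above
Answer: a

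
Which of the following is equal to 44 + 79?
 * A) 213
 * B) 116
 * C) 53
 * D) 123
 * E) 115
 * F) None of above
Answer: D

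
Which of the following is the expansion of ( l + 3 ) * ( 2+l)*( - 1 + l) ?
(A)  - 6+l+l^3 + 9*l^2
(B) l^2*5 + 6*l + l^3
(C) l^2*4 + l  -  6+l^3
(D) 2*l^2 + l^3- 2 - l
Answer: C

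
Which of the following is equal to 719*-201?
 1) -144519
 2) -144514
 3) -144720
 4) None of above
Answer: 1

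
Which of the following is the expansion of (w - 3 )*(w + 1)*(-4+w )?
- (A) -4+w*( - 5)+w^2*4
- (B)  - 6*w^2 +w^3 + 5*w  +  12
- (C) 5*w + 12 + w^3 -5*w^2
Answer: B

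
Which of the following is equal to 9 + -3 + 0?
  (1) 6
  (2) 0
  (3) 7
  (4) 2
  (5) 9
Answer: 1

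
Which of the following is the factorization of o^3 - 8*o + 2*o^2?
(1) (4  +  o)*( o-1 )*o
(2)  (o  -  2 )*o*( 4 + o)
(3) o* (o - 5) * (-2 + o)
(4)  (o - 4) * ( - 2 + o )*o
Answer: 2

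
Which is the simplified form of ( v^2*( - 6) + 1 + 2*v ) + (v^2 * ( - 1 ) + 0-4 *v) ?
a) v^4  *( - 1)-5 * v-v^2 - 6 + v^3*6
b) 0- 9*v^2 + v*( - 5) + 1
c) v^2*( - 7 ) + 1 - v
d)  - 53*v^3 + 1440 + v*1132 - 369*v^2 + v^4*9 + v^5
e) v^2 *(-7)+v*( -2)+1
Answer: e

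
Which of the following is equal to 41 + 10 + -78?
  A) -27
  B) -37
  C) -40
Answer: A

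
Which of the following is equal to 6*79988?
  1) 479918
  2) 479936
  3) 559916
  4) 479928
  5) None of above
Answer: 4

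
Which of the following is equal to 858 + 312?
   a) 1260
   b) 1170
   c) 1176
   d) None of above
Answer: b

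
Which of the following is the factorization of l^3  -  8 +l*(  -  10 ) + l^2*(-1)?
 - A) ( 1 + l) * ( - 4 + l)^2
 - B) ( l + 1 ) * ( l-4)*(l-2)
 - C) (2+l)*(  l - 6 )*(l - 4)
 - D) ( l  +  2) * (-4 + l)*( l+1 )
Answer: D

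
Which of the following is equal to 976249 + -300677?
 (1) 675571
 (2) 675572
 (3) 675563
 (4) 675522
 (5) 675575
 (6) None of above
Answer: 2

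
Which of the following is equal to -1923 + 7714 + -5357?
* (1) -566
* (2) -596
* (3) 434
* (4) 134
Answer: 3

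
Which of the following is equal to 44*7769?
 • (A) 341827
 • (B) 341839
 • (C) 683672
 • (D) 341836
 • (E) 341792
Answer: D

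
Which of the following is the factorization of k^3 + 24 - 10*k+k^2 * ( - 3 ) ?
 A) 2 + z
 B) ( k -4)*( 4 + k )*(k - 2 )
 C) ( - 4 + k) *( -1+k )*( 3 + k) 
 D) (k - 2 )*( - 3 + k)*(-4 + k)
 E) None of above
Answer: E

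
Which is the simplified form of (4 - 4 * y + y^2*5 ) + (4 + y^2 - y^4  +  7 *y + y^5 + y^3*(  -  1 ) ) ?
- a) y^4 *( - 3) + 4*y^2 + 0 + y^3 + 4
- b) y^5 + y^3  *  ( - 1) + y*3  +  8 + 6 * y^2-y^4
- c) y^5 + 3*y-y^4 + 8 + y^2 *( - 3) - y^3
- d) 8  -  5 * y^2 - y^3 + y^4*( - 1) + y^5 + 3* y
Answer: b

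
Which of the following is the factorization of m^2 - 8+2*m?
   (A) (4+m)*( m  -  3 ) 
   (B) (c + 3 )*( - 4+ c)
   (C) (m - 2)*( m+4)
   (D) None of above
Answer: C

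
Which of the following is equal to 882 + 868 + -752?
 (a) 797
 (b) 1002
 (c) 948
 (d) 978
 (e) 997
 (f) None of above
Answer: f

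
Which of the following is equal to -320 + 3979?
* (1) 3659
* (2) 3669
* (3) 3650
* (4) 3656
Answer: 1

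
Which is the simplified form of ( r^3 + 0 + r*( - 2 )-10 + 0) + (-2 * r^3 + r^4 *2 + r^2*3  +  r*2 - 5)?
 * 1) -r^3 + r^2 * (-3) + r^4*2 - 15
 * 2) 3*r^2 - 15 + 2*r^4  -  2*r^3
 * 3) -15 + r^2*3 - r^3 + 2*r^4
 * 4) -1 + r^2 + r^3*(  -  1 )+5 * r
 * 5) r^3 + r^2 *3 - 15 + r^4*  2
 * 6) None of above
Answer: 3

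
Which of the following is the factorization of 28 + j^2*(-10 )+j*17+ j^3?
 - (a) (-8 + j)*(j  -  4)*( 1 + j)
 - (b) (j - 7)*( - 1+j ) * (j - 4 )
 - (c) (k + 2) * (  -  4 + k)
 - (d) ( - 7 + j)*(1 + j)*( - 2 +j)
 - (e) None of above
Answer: e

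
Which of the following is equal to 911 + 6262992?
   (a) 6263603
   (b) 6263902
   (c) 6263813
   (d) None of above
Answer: d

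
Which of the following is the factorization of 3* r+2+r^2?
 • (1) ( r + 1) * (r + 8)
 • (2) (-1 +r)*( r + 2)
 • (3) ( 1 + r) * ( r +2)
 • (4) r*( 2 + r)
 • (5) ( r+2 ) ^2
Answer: 3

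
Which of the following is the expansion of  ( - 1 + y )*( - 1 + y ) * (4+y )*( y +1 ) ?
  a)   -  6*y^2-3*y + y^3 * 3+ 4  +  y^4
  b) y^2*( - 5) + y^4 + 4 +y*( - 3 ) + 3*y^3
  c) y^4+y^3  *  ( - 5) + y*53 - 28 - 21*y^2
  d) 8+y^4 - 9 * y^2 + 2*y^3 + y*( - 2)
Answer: b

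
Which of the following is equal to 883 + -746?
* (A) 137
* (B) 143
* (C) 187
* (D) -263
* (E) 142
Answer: A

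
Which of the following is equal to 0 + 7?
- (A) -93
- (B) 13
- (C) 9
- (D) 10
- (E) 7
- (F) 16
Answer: E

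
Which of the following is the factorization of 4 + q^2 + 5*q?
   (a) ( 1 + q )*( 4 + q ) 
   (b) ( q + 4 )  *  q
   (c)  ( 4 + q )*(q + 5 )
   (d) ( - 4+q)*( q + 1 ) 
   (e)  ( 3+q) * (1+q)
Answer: a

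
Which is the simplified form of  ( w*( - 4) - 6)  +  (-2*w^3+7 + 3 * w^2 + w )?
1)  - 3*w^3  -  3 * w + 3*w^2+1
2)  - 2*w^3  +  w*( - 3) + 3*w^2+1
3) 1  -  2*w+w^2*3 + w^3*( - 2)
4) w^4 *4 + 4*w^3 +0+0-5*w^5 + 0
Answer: 2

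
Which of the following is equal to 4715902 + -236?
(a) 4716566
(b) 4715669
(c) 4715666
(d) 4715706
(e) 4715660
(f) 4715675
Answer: c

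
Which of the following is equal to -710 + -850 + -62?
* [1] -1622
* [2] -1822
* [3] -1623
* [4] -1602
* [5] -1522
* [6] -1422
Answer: 1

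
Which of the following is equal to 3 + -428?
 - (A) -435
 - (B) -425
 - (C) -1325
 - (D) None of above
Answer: B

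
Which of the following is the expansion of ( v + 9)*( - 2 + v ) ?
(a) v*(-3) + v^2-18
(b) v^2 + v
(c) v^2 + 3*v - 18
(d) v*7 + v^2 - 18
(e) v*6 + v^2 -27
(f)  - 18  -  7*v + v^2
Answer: d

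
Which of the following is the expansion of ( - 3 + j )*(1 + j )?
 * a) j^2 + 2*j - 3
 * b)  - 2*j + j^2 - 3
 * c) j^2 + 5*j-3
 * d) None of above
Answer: b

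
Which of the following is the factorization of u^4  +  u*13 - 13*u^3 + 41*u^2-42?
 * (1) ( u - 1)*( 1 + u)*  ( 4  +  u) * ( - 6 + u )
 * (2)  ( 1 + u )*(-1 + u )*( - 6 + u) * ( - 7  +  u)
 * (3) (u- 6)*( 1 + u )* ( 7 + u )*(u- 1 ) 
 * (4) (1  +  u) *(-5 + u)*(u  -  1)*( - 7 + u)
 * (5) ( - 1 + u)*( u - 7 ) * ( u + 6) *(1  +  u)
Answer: 2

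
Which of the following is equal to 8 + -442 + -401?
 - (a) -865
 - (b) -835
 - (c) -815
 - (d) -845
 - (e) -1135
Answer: b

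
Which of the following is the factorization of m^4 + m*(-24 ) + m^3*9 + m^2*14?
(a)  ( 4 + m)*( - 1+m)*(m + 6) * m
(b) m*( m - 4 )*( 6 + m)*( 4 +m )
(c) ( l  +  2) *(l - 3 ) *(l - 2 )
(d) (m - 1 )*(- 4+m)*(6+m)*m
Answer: a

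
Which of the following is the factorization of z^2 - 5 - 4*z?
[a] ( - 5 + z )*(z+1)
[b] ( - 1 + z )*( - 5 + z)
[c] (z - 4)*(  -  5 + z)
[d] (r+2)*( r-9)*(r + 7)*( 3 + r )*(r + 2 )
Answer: a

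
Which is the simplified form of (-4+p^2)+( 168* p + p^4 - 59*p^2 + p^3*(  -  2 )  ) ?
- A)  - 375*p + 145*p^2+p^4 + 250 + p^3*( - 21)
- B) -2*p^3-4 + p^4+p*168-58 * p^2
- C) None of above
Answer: B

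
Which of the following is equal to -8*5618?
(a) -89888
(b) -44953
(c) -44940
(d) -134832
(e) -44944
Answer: e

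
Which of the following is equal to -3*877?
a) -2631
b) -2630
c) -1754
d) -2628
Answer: a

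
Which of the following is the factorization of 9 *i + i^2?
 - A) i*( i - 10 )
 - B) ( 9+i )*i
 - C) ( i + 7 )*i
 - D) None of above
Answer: B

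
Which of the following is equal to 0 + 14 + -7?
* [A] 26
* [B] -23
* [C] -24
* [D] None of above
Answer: D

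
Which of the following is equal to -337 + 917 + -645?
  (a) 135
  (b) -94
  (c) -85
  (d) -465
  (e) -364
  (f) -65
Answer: f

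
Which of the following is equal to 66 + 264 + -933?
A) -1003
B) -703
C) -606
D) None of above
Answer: D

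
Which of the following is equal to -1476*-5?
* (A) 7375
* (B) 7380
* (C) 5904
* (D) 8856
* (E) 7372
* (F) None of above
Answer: B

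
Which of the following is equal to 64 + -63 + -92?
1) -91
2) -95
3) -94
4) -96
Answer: 1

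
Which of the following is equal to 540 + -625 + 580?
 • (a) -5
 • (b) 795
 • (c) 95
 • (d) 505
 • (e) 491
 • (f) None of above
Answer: f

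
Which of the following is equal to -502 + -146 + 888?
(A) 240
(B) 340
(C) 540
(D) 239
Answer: A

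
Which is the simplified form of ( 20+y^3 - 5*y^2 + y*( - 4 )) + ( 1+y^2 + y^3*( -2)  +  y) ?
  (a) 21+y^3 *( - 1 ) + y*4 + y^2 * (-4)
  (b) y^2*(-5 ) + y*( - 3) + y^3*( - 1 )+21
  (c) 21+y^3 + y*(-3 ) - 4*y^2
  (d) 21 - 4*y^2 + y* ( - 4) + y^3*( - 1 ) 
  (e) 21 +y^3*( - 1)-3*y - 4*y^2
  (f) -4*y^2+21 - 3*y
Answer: e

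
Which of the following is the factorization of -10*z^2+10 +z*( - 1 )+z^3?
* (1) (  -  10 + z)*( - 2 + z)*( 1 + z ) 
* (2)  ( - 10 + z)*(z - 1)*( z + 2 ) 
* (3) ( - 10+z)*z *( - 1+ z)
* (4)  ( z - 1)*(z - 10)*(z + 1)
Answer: 4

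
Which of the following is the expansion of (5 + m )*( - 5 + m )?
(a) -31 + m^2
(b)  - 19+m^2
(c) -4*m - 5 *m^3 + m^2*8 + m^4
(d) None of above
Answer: d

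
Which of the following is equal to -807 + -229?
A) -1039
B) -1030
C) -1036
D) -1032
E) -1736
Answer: C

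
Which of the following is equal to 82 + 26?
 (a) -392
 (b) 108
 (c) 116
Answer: b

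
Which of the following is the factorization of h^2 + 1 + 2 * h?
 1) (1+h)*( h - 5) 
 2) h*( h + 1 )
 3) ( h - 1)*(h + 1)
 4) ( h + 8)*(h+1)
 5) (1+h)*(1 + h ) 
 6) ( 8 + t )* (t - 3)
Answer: 5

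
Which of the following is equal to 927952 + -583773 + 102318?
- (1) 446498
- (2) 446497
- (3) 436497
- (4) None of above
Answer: 2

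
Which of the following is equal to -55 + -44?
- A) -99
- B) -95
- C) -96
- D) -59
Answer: A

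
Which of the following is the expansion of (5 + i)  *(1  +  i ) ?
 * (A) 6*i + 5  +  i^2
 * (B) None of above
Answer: A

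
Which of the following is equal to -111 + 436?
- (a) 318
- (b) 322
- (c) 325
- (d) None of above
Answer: c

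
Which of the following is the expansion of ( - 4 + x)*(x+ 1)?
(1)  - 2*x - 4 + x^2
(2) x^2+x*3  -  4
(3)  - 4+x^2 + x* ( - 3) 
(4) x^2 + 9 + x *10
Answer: 3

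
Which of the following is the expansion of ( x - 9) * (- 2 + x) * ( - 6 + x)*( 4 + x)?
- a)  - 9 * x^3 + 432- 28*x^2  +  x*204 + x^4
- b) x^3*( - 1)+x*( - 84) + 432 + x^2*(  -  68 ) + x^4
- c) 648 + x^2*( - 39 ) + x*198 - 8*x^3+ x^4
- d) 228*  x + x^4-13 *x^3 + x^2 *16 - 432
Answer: d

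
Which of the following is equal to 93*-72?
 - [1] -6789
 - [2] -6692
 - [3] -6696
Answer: 3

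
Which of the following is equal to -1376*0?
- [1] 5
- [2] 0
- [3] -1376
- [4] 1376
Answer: 2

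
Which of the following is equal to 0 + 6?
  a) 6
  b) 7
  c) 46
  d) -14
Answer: a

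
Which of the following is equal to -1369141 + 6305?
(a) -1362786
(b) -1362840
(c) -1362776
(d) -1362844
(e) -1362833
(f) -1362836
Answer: f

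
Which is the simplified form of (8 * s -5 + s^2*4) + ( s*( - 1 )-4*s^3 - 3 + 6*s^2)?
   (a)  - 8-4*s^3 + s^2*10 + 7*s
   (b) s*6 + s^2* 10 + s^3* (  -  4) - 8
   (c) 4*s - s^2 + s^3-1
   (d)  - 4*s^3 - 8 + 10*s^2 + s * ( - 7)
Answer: a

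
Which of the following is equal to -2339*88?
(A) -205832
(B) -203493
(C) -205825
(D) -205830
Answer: A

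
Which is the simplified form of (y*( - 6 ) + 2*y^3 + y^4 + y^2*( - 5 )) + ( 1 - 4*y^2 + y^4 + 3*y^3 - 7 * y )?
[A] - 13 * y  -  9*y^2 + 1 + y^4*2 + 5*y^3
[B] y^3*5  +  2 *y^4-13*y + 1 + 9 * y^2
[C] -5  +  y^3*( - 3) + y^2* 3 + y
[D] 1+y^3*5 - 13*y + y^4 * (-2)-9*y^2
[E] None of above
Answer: A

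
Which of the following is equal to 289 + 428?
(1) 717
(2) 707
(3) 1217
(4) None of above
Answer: 1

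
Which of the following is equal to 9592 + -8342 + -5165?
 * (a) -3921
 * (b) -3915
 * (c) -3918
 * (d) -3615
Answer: b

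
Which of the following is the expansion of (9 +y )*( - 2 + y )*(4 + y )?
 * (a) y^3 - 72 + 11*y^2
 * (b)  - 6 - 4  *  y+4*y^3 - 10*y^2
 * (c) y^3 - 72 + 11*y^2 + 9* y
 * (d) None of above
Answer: d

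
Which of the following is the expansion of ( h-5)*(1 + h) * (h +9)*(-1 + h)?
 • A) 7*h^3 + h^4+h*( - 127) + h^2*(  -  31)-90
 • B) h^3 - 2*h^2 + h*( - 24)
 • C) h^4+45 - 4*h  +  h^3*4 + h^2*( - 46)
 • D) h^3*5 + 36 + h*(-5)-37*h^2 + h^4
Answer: C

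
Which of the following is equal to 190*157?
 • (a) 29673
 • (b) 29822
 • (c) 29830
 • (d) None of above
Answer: c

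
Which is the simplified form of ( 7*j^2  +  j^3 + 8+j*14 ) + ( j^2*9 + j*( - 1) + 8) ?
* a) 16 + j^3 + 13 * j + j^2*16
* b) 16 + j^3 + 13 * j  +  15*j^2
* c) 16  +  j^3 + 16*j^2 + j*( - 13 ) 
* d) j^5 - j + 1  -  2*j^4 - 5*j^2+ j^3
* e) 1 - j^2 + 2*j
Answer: a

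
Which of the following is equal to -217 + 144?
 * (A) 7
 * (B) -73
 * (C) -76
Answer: B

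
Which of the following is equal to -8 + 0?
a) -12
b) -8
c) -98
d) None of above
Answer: b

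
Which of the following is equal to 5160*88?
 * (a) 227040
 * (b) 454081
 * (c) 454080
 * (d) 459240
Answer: c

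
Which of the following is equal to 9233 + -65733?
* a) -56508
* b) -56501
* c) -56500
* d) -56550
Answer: c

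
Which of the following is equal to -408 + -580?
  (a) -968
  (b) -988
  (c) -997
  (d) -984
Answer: b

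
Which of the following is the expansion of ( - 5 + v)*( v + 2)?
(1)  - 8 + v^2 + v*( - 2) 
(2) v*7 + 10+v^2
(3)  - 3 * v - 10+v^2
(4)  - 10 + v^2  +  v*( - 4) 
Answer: 3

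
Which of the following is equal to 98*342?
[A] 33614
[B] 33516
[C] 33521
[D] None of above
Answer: B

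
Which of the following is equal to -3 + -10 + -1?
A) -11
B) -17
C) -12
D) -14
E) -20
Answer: D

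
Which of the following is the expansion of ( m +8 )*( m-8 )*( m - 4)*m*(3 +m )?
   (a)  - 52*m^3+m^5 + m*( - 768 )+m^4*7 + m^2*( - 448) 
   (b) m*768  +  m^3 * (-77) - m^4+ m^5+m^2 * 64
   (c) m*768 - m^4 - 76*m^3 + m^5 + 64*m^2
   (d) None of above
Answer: c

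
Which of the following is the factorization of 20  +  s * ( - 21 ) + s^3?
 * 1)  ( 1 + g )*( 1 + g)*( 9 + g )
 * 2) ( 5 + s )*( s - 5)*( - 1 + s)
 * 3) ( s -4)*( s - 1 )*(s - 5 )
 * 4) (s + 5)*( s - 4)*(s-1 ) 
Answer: 4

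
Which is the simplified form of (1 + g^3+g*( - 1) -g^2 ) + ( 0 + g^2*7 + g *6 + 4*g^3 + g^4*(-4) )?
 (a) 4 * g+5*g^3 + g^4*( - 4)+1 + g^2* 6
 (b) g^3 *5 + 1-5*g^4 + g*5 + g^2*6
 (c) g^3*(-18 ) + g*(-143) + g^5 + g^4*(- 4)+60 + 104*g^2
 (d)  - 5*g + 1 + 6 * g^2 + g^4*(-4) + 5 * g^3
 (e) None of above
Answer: e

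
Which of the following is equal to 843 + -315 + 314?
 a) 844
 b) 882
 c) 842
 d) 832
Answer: c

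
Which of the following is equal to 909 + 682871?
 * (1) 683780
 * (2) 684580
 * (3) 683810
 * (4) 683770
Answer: 1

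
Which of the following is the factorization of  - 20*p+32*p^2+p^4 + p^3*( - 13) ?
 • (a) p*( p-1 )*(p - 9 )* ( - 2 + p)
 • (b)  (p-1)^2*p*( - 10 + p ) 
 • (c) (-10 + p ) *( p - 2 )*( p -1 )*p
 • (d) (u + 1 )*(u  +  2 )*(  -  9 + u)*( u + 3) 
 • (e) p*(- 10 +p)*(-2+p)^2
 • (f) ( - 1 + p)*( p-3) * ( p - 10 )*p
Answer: c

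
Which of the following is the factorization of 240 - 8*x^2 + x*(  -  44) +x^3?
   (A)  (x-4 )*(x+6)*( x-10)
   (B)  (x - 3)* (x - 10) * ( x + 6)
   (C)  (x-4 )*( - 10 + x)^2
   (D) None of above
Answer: A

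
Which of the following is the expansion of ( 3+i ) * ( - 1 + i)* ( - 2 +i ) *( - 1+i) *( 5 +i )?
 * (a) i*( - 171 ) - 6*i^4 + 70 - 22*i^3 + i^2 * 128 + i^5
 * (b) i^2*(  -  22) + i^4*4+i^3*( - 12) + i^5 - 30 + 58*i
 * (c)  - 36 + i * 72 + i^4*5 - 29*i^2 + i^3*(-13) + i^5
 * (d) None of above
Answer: d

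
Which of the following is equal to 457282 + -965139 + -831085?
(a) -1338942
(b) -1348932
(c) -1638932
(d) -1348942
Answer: a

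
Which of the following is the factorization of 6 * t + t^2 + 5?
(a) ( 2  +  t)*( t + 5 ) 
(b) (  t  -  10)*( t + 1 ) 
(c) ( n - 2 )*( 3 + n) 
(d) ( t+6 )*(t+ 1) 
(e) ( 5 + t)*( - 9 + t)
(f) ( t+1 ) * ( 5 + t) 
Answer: f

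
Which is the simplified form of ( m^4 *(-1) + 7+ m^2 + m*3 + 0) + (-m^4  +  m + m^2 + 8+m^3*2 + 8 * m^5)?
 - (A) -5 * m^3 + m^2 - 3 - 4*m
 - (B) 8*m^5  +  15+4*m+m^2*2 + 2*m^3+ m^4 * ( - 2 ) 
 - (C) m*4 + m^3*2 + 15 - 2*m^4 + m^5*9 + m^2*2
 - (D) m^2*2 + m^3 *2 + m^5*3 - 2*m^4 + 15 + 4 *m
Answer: B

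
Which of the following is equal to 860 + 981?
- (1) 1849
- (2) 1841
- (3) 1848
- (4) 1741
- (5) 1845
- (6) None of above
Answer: 2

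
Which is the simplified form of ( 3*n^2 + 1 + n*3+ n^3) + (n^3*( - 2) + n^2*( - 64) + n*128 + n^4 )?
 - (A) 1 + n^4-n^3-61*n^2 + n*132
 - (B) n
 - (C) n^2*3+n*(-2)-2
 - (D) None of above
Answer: D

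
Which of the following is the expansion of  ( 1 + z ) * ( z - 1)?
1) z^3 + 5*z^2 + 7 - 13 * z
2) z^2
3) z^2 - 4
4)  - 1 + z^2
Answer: 4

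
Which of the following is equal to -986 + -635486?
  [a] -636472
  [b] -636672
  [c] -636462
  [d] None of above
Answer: a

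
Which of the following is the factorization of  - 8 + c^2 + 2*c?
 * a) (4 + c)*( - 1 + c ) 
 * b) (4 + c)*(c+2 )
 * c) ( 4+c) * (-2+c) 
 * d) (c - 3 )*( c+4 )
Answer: c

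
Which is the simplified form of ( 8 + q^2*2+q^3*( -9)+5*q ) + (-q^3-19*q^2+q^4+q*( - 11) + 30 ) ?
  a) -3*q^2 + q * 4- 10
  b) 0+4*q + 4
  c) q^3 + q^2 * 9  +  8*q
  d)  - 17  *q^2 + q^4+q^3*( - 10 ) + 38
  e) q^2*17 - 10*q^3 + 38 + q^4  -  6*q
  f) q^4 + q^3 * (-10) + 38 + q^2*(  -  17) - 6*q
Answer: f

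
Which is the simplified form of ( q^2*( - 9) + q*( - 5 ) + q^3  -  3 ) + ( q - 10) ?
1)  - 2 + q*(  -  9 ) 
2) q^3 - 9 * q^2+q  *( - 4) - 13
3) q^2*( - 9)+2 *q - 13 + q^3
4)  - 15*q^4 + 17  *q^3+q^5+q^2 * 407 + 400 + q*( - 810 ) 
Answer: 2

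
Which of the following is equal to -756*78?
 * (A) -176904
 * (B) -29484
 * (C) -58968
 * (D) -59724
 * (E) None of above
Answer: C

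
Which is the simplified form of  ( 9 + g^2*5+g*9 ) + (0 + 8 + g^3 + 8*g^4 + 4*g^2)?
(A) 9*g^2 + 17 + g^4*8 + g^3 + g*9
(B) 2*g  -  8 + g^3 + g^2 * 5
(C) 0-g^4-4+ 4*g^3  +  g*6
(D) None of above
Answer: A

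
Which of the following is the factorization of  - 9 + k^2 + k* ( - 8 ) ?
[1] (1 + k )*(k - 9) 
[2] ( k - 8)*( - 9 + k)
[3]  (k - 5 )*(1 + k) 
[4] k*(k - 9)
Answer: 1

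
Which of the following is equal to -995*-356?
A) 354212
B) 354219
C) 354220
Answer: C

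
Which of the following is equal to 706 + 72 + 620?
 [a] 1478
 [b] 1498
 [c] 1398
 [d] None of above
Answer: c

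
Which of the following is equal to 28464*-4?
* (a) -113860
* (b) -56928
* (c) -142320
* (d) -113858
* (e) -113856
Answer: e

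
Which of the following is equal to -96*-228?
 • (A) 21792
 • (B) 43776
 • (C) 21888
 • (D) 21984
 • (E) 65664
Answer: C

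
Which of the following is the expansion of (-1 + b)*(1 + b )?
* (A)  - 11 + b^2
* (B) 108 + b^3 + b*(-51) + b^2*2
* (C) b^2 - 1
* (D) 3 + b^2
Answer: C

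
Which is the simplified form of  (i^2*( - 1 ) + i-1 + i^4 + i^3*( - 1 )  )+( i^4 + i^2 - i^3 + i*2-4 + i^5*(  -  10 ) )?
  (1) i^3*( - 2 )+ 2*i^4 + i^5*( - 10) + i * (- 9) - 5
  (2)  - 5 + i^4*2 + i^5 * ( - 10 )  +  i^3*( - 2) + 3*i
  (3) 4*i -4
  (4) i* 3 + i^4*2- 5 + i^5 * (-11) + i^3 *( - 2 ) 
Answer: 2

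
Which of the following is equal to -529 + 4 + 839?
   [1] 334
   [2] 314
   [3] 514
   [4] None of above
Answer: 2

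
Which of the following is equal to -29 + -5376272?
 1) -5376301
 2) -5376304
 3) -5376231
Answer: 1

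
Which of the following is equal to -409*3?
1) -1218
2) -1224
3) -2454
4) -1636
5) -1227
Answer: 5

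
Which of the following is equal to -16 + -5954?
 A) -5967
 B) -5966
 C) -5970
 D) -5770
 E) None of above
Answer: C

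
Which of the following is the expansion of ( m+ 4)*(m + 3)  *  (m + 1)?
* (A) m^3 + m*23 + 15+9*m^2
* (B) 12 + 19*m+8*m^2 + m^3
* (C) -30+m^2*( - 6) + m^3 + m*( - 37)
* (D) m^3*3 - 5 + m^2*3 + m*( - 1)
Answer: B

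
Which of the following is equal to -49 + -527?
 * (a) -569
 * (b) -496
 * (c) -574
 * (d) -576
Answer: d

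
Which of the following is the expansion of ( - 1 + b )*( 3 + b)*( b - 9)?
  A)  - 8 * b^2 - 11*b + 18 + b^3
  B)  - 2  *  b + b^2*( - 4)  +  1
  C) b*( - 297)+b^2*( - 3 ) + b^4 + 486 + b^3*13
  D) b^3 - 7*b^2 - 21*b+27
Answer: D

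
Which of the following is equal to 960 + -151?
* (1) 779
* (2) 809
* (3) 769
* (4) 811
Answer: 2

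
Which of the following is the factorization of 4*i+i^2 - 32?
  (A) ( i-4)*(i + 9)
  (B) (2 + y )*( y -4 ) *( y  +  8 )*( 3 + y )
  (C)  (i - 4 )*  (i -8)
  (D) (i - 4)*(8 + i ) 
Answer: D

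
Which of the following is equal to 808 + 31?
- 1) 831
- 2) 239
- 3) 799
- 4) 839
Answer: 4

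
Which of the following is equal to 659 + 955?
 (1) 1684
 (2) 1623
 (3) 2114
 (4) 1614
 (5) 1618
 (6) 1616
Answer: 4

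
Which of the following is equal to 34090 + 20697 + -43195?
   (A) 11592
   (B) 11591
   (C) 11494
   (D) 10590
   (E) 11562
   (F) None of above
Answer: A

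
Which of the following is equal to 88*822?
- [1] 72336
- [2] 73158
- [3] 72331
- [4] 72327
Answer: 1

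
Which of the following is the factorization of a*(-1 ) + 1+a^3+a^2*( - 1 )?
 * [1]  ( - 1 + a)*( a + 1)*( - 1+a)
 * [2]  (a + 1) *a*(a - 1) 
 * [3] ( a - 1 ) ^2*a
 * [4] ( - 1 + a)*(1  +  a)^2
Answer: 1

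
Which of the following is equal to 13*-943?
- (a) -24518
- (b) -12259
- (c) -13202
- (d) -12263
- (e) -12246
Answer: b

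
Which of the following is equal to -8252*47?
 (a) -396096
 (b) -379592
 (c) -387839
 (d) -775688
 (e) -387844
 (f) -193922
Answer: e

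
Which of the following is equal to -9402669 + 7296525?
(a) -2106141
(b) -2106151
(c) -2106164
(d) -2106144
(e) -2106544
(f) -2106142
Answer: d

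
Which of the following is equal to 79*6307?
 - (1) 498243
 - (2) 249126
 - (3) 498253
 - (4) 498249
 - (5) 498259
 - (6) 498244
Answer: 3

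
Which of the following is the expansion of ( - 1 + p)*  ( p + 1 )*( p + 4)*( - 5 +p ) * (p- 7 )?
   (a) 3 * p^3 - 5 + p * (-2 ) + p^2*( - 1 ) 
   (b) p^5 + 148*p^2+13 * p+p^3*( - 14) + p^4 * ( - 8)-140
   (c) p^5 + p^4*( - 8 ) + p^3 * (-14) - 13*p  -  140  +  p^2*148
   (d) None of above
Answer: b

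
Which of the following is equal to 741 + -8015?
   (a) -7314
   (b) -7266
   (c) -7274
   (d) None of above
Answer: c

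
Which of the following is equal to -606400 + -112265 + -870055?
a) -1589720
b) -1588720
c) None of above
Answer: b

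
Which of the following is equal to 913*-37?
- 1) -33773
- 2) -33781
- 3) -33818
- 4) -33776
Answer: 2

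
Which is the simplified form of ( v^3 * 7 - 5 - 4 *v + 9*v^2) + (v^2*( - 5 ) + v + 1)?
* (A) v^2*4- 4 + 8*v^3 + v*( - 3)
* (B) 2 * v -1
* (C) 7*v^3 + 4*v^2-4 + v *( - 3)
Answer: C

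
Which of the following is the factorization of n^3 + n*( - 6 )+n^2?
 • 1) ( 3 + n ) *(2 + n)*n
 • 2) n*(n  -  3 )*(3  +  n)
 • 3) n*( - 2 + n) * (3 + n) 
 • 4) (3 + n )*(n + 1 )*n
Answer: 3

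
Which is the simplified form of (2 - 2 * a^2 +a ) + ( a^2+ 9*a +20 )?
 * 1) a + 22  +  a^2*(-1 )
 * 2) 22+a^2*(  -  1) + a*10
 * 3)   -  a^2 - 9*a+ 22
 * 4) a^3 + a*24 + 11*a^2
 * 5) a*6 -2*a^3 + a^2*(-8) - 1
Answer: 2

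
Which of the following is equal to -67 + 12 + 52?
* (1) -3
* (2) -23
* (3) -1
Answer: 1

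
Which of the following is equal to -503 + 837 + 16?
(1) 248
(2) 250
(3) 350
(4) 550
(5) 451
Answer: 3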